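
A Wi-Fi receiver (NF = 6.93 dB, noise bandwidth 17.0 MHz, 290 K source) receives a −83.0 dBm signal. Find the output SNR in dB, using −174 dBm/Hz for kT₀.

11.8 dB

Noise floor: N = −174 + 10 log₁₀(B) + NF
10 log₁₀(1.70×10⁷) = 72.3 dB
N = −174 + 72.3 + 6.93 = −94.77 dBm
SNR = P_sig − N = −83.0 − (−94.77) = 11.77 dB → 11.8 dB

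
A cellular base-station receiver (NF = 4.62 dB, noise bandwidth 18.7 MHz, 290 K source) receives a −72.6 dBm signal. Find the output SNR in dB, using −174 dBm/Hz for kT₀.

Noise floor: N = −174 + 10 log₁₀(B) + NF
10 log₁₀(1.87×10⁷) = 72.72 dB
N = −174 + 72.72 + 4.62 = −96.66 dBm
SNR = P_sig − N = −72.6 − (−96.66) = 24.06 dB → 24.1 dB

24.1 dB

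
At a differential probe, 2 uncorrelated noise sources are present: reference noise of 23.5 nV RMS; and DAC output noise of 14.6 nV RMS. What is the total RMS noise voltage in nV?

27.7 nV

Uncorrelated sources add in power (mean-square): V_tot = √(ΣV_i²)
V_tot = √[(2.35×10⁻⁸)² + (1.46×10⁻⁸)²] = 2.77×10⁻⁸ V = 27.7 nV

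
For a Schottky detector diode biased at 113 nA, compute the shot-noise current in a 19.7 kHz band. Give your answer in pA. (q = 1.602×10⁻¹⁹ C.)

I_n = √(2qI·B)
2qI·B = 2 × 1.602×10⁻¹⁹ × 1.13×10⁻⁷ × 1.97×10⁴ = 7.13×10⁻²² A²
I_n = √(7.13×10⁻²²) = 2.67×10⁻¹¹ A = 26.7 pA

26.7 pA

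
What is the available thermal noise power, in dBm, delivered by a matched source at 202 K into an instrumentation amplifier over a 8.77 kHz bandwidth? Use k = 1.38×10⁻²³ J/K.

P_n = kTB = 1.38×10⁻²³ × 202 × 8.77×10³ = 2.44×10⁻¹⁷ W
In dBm: 10 log₁₀(2.44×10⁻¹⁷ / 10⁻³) = −136.1 dBm

−136.1 dBm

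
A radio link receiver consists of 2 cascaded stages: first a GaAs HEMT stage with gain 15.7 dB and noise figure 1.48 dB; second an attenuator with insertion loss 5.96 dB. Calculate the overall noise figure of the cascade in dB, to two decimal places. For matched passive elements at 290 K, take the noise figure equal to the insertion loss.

1.72 dB

Convert to linear (a loss of L dB is a gain of −L dB): F_i = 10^(NF_i/10), G_i = 10^(G_i,dB/10)
  Stage 1: F_1 = 10^(1.48/10) = 1.406, G_1 = 10^(15.7/10) = 37.15
  Stage 2: F_2 = 10^(5.96/10) = 3.945, G_2 = 10^(−5.96/10) = 0.2535
Friis cascade:
  F = 1.406 + (3.945 − 1)/37.15 = 1.485
NF = 10 log₁₀(1.485) = 1.72 dB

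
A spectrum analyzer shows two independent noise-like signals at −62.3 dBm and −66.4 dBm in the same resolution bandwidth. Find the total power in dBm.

−60.9 dBm

Convert to linear, add, convert back:
P₁ = 5.89×10⁻¹⁰ W, P₂ = 2.29×10⁻¹⁰ W
P_tot = 8.18×10⁻¹⁰ W → 10 log₁₀(P_tot / 10⁻³) = −60.9 dBm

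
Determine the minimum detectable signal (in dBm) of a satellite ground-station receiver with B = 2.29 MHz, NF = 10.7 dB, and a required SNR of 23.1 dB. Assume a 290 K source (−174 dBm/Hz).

−76.6 dBm

Sensitivity = −174 + 10 log₁₀(B) + NF + SNR_min
= −174 + 63.6 + 10.7 + 23.1
= −76.6 dBm → −76.6 dBm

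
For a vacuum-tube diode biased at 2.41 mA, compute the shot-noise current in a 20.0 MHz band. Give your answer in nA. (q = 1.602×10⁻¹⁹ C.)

124 nA

I_n = √(2qI·B)
2qI·B = 2 × 1.602×10⁻¹⁹ × 2.41×10⁻³ × 2.00×10⁷ = 1.54×10⁻¹⁴ A²
I_n = √(1.54×10⁻¹⁴) = 1.24×10⁻⁷ A = 124 nA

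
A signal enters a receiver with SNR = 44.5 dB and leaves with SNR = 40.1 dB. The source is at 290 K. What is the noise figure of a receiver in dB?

NF (dB) = SNR_in(dB) − SNR_out(dB) when the source is at T₀
NF = 44.5 − 40.1 = 4.4 dB

4.4 dB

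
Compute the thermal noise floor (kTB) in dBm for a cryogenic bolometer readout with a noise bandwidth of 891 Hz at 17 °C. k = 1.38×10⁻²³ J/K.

T = 17 °C + 273.15 = 290.15 K
P_n = kTB = 1.38×10⁻²³ × 290.15 × 8.91×10² = 3.57×10⁻¹⁸ W
In dBm: 10 log₁₀(3.57×10⁻¹⁸ / 10⁻³) = −144.5 dBm

−144.5 dBm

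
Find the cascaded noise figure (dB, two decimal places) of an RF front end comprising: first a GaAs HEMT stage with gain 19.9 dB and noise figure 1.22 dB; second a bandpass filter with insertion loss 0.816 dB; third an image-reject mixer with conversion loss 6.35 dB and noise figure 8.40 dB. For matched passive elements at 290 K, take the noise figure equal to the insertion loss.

1.46 dB

Convert to linear (a loss of L dB is a gain of −L dB): F_i = 10^(NF_i/10), G_i = 10^(G_i,dB/10)
  Stage 1: F_1 = 10^(1.22/10) = 1.324, G_1 = 10^(19.9/10) = 97.72
  Stage 2: F_2 = 10^(0.816/10) = 1.207, G_2 = 10^(−0.816/10) = 0.8287
  Stage 3: F_3 = 10^(8.40/10) = 6.918, G_3 = 10^(−6.35/10) = 0.2317
Friis cascade:
  F = 1.324 + (1.207 − 1)/97.72 + (6.918 − 1)/80.98 = 1.400
NF = 10 log₁₀(1.400) = 1.46 dB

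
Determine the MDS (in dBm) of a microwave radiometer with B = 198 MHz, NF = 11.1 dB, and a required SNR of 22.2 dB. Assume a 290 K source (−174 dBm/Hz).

Sensitivity = −174 + 10 log₁₀(B) + NF + SNR_min
= −174 + 82.97 + 11.1 + 22.2
= −57.73 dBm → −57.7 dBm

−57.7 dBm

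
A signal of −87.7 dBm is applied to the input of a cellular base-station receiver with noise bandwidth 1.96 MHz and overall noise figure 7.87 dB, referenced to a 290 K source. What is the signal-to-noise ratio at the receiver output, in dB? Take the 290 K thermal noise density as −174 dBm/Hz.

15.5 dB

Noise floor: N = −174 + 10 log₁₀(B) + NF
10 log₁₀(1.96×10⁶) = 62.92 dB
N = −174 + 62.92 + 7.87 = −103.21 dBm
SNR = P_sig − N = −87.7 − (−103.21) = 15.51 dB → 15.5 dB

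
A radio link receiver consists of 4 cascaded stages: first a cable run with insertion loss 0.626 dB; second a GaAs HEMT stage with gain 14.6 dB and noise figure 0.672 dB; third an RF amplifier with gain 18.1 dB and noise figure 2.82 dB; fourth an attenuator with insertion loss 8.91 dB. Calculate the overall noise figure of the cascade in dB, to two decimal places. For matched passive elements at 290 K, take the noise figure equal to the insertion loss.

1.43 dB

Convert to linear (a loss of L dB is a gain of −L dB): F_i = 10^(NF_i/10), G_i = 10^(G_i,dB/10)
  Stage 1: F_1 = 10^(0.626/10) = 1.155, G_1 = 10^(−0.626/10) = 0.8658
  Stage 2: F_2 = 10^(0.672/10) = 1.167, G_2 = 10^(14.6/10) = 28.84
  Stage 3: F_3 = 10^(2.82/10) = 1.914, G_3 = 10^(18.1/10) = 64.57
  Stage 4: F_4 = 10^(8.91/10) = 7.780, G_4 = 10^(−8.91/10) = 0.1285
Friis cascade:
  F = 1.155 + (1.167 − 1)/0.8658 + (1.914 − 1)/24.97 + (7.780 − 1)/1612 = 1.389
NF = 10 log₁₀(1.389) = 1.43 dB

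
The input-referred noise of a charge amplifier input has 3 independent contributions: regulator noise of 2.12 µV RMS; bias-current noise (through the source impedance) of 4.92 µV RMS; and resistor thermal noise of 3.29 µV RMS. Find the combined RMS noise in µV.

6.29 µV

Uncorrelated sources add in power (mean-square): V_tot = √(ΣV_i²)
V_tot = √[(2.12×10⁻⁶)² + (4.92×10⁻⁶)² + (3.29×10⁻⁶)²] = 6.29×10⁻⁶ V = 6.29 µV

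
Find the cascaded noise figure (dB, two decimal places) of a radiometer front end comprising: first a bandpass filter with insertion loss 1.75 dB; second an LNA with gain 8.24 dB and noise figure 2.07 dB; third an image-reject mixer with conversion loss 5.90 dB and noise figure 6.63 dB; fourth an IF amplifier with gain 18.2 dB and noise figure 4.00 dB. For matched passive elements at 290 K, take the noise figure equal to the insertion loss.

6.57 dB

Convert to linear (a loss of L dB is a gain of −L dB): F_i = 10^(NF_i/10), G_i = 10^(G_i,dB/10)
  Stage 1: F_1 = 10^(1.75/10) = 1.496, G_1 = 10^(−1.75/10) = 0.6683
  Stage 2: F_2 = 10^(2.07/10) = 1.611, G_2 = 10^(8.24/10) = 6.668
  Stage 3: F_3 = 10^(6.63/10) = 4.603, G_3 = 10^(−5.90/10) = 0.2570
  Stage 4: F_4 = 10^(4.00/10) = 2.512, G_4 = 10^(18.2/10) = 66.07
Friis cascade:
  F = 1.496 + (1.611 − 1)/0.6683 + (4.603 − 1)/4.457 + (2.512 − 1)/1.146 = 4.538
NF = 10 log₁₀(4.538) = 6.57 dB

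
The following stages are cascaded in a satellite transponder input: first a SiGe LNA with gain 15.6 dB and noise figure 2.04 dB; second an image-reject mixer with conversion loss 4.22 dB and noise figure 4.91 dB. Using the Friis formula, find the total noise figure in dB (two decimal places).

2.19 dB

Convert to linear (a loss of L dB is a gain of −L dB): F_i = 10^(NF_i/10), G_i = 10^(G_i,dB/10)
  Stage 1: F_1 = 10^(2.04/10) = 1.600, G_1 = 10^(15.6/10) = 36.31
  Stage 2: F_2 = 10^(4.91/10) = 3.097, G_2 = 10^(−4.22/10) = 0.3784
Friis cascade:
  F = 1.600 + (3.097 − 1)/36.31 = 1.657
NF = 10 log₁₀(1.657) = 2.19 dB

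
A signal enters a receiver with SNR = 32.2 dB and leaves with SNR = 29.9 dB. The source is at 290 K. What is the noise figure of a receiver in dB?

NF (dB) = SNR_in(dB) − SNR_out(dB) when the source is at T₀
NF = 32.2 − 29.9 = 2.3 dB

2.3 dB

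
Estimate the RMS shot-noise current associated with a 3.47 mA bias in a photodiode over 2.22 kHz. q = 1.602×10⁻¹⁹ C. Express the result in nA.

I_n = √(2qI·B)
2qI·B = 2 × 1.602×10⁻¹⁹ × 3.47×10⁻³ × 2.22×10³ = 2.47×10⁻¹⁸ A²
I_n = √(2.47×10⁻¹⁸) = 1.57×10⁻⁹ A = 1.57 nA

1.57 nA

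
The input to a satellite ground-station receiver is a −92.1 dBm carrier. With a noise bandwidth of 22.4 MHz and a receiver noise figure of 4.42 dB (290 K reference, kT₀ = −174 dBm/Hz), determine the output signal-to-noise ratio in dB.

Noise floor: N = −174 + 10 log₁₀(B) + NF
10 log₁₀(2.24×10⁷) = 73.5 dB
N = −174 + 73.5 + 4.42 = −96.08 dBm
SNR = P_sig − N = −92.1 − (−96.08) = 3.98 dB → 4.0 dB

4.0 dB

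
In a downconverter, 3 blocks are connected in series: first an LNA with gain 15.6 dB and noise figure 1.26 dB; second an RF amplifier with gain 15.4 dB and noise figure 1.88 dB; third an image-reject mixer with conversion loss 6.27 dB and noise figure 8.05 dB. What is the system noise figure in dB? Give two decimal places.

1.32 dB

Convert to linear (a loss of L dB is a gain of −L dB): F_i = 10^(NF_i/10), G_i = 10^(G_i,dB/10)
  Stage 1: F_1 = 10^(1.26/10) = 1.337, G_1 = 10^(15.6/10) = 36.31
  Stage 2: F_2 = 10^(1.88/10) = 1.542, G_2 = 10^(15.4/10) = 34.67
  Stage 3: F_3 = 10^(8.05/10) = 6.383, G_3 = 10^(−6.27/10) = 0.2360
Friis cascade:
  F = 1.337 + (1.542 − 1)/36.31 + (6.383 − 1)/1259 = 1.356
NF = 10 log₁₀(1.356) = 1.32 dB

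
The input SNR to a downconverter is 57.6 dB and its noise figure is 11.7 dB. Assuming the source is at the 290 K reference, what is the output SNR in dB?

45.9 dB

By definition F = SNR_in/SNR_out, so in dB: SNR_out = SNR_in − NF
SNR_out = 57.6 − 11.7 = 45.9 dB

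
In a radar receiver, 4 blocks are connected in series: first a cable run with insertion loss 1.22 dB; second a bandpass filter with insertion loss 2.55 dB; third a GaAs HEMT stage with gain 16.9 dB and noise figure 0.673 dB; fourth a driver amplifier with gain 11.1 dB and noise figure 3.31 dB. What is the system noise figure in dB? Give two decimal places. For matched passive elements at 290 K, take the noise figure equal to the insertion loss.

4.53 dB

Convert to linear (a loss of L dB is a gain of −L dB): F_i = 10^(NF_i/10), G_i = 10^(G_i,dB/10)
  Stage 1: F_1 = 10^(1.22/10) = 1.324, G_1 = 10^(−1.22/10) = 0.7551
  Stage 2: F_2 = 10^(2.55/10) = 1.799, G_2 = 10^(−2.55/10) = 0.5559
  Stage 3: F_3 = 10^(0.673/10) = 1.168, G_3 = 10^(16.9/10) = 48.98
  Stage 4: F_4 = 10^(3.31/10) = 2.143, G_4 = 10^(11.1/10) = 12.88
Friis cascade:
  F = 1.324 + (1.799 − 1)/0.7551 + (1.168 − 1)/0.4198 + (2.143 − 1)/20.56 = 2.837
NF = 10 log₁₀(2.837) = 4.53 dB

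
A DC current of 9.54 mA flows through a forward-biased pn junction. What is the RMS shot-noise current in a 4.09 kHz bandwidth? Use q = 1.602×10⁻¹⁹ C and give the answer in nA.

3.54 nA

I_n = √(2qI·B)
2qI·B = 2 × 1.602×10⁻¹⁹ × 9.54×10⁻³ × 4.09×10³ = 1.25×10⁻¹⁷ A²
I_n = √(1.25×10⁻¹⁷) = 3.54×10⁻⁹ A = 3.54 nA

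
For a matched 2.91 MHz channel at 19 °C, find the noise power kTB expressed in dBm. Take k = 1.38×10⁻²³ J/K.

−109.3 dBm

T = 19 °C + 273.15 = 292.15 K
P_n = kTB = 1.38×10⁻²³ × 292.15 × 2.91×10⁶ = 1.17×10⁻¹⁴ W
In dBm: 10 log₁₀(1.17×10⁻¹⁴ / 10⁻³) = −109.3 dBm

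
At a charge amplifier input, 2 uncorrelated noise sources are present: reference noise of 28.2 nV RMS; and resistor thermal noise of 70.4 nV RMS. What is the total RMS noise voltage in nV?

75.8 nV

Uncorrelated sources add in power (mean-square): V_tot = √(ΣV_i²)
V_tot = √[(2.82×10⁻⁸)² + (7.04×10⁻⁸)²] = 7.58×10⁻⁸ V = 75.8 nV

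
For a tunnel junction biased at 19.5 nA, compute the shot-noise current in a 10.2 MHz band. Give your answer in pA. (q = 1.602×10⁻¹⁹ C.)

I_n = √(2qI·B)
2qI·B = 2 × 1.602×10⁻¹⁹ × 1.95×10⁻⁸ × 1.02×10⁷ = 6.37×10⁻²⁰ A²
I_n = √(6.37×10⁻²⁰) = 2.52×10⁻¹⁰ A = 252 pA

252 pA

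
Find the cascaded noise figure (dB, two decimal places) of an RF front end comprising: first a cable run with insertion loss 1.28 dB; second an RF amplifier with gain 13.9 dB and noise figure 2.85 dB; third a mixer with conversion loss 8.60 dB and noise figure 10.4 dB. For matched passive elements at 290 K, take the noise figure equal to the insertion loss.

Convert to linear (a loss of L dB is a gain of −L dB): F_i = 10^(NF_i/10), G_i = 10^(G_i,dB/10)
  Stage 1: F_1 = 10^(1.28/10) = 1.343, G_1 = 10^(−1.28/10) = 0.7447
  Stage 2: F_2 = 10^(2.85/10) = 1.928, G_2 = 10^(13.9/10) = 24.55
  Stage 3: F_3 = 10^(10.4/10) = 10.96, G_3 = 10^(−8.60/10) = 0.1380
Friis cascade:
  F = 1.343 + (1.928 − 1)/0.7447 + (10.96 − 1)/18.28 = 3.133
NF = 10 log₁₀(3.133) = 4.96 dB

4.96 dB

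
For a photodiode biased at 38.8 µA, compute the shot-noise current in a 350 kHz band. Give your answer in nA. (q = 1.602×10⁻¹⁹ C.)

2.09 nA

I_n = √(2qI·B)
2qI·B = 2 × 1.602×10⁻¹⁹ × 3.88×10⁻⁵ × 3.50×10⁵ = 4.35×10⁻¹⁸ A²
I_n = √(4.35×10⁻¹⁸) = 2.09×10⁻⁹ A = 2.09 nA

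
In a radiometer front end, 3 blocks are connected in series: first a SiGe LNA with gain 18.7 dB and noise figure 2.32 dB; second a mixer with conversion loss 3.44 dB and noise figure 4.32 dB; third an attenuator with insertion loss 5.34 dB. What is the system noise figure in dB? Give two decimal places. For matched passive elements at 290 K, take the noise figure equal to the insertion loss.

2.56 dB

Convert to linear (a loss of L dB is a gain of −L dB): F_i = 10^(NF_i/10), G_i = 10^(G_i,dB/10)
  Stage 1: F_1 = 10^(2.32/10) = 1.706, G_1 = 10^(18.7/10) = 74.13
  Stage 2: F_2 = 10^(4.32/10) = 2.704, G_2 = 10^(−3.44/10) = 0.4529
  Stage 3: F_3 = 10^(5.34/10) = 3.420, G_3 = 10^(−5.34/10) = 0.2924
Friis cascade:
  F = 1.706 + (2.704 − 1)/74.13 + (3.420 − 1)/33.57 = 1.801
NF = 10 log₁₀(1.801) = 2.56 dB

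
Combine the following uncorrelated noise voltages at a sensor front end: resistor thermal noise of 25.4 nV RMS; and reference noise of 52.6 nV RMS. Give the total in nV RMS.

58.4 nV

Uncorrelated sources add in power (mean-square): V_tot = √(ΣV_i²)
V_tot = √[(2.54×10⁻⁸)² + (5.26×10⁻⁸)²] = 5.84×10⁻⁸ V = 58.4 nV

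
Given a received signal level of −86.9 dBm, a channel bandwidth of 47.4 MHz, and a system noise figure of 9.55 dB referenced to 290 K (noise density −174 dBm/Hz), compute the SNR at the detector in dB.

0.8 dB

Noise floor: N = −174 + 10 log₁₀(B) + NF
10 log₁₀(4.74×10⁷) = 76.76 dB
N = −174 + 76.76 + 9.55 = −87.69 dBm
SNR = P_sig − N = −86.9 − (−87.69) = 0.79 dB → 0.8 dB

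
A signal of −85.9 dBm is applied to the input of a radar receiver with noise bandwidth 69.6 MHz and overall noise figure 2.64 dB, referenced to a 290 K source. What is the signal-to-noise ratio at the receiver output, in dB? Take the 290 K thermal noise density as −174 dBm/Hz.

7.0 dB

Noise floor: N = −174 + 10 log₁₀(B) + NF
10 log₁₀(6.96×10⁷) = 78.43 dB
N = −174 + 78.43 + 2.64 = −92.93 dBm
SNR = P_sig − N = −85.9 − (−92.93) = 7.03 dB → 7.0 dB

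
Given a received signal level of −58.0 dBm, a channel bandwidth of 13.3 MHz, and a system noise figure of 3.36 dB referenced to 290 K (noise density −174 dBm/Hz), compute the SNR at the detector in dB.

Noise floor: N = −174 + 10 log₁₀(B) + NF
10 log₁₀(1.33×10⁷) = 71.24 dB
N = −174 + 71.24 + 3.36 = −99.40 dBm
SNR = P_sig − N = −58.0 − (−99.40) = 41.40 dB → 41.4 dB

41.4 dB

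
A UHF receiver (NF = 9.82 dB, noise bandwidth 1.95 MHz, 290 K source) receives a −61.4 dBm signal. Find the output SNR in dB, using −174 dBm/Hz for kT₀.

39.9 dB

Noise floor: N = −174 + 10 log₁₀(B) + NF
10 log₁₀(1.95×10⁶) = 62.9 dB
N = −174 + 62.9 + 9.82 = −101.28 dBm
SNR = P_sig − N = −61.4 − (−101.28) = 39.88 dB → 39.9 dB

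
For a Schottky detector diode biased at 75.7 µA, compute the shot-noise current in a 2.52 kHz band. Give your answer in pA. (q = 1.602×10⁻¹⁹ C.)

I_n = √(2qI·B)
2qI·B = 2 × 1.602×10⁻¹⁹ × 7.57×10⁻⁵ × 2.52×10³ = 6.11×10⁻²⁰ A²
I_n = √(6.11×10⁻²⁰) = 2.47×10⁻¹⁰ A = 247 pA

247 pA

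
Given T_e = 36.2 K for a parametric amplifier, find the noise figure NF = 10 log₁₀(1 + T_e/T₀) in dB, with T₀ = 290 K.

0.511 dB

F = 1 + T_e/T₀ = 1 + 36.2/290 = 1.12483
NF = 10 log₁₀(1.12483) = 0.511 dB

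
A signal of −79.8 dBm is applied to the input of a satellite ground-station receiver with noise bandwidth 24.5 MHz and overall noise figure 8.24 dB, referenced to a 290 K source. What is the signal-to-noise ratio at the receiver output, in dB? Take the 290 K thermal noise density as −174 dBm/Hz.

12.1 dB

Noise floor: N = −174 + 10 log₁₀(B) + NF
10 log₁₀(2.45×10⁷) = 73.89 dB
N = −174 + 73.89 + 8.24 = −91.87 dBm
SNR = P_sig − N = −79.8 − (−91.87) = 12.07 dB → 12.1 dB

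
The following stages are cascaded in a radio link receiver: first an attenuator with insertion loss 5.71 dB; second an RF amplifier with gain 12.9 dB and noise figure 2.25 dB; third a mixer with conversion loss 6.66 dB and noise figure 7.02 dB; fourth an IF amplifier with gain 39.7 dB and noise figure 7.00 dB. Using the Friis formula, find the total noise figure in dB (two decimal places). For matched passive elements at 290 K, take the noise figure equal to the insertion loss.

Convert to linear (a loss of L dB is a gain of −L dB): F_i = 10^(NF_i/10), G_i = 10^(G_i,dB/10)
  Stage 1: F_1 = 10^(5.71/10) = 3.724, G_1 = 10^(−5.71/10) = 0.2685
  Stage 2: F_2 = 10^(2.25/10) = 1.679, G_2 = 10^(12.9/10) = 19.50
  Stage 3: F_3 = 10^(7.02/10) = 5.035, G_3 = 10^(−6.66/10) = 0.2158
  Stage 4: F_4 = 10^(7.00/10) = 5.012, G_4 = 10^(39.7/10) = 9333
Friis cascade:
  F = 3.724 + (1.679 − 1)/0.2685 + (5.035 − 1)/5.236 + (5.012 − 1)/1.130 = 10.57
NF = 10 log₁₀(10.57) = 10.24 dB

10.24 dB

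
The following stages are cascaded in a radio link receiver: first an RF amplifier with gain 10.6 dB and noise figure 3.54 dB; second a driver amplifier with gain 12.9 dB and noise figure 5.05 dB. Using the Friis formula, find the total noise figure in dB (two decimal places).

Convert to linear (a loss of L dB is a gain of −L dB): F_i = 10^(NF_i/10), G_i = 10^(G_i,dB/10)
  Stage 1: F_1 = 10^(3.54/10) = 2.259, G_1 = 10^(10.6/10) = 11.48
  Stage 2: F_2 = 10^(5.05/10) = 3.199, G_2 = 10^(12.9/10) = 19.50
Friis cascade:
  F = 2.259 + (3.199 − 1)/11.48 = 2.451
NF = 10 log₁₀(2.451) = 3.89 dB

3.89 dB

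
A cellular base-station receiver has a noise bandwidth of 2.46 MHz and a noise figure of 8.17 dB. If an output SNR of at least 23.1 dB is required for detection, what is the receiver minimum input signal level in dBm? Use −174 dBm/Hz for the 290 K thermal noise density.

Sensitivity = −174 + 10 log₁₀(B) + NF + SNR_min
= −174 + 63.91 + 8.17 + 23.1
= −78.82 dBm → −78.8 dBm

−78.8 dBm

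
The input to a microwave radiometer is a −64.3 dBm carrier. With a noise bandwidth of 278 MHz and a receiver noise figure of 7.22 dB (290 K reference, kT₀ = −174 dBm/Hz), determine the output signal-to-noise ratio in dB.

18.0 dB

Noise floor: N = −174 + 10 log₁₀(B) + NF
10 log₁₀(2.78×10⁸) = 84.44 dB
N = −174 + 84.44 + 7.22 = −82.34 dBm
SNR = P_sig − N = −64.3 − (−82.34) = 18.04 dB → 18.0 dB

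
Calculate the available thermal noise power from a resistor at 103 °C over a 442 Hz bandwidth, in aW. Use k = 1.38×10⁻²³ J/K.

2.29 aW

T = 103 °C + 273.15 = 376.15 K
P_n = kTB = 1.38×10⁻²³ × 376.15 × 4.42×10² = 2.29×10⁻¹⁸ W = 2.29 aW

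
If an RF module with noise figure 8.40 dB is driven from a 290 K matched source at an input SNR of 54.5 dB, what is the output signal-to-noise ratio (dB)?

46.10 dB

By definition F = SNR_in/SNR_out, so in dB: SNR_out = SNR_in − NF
SNR_out = 54.5 − 8.40 = 46.10 dB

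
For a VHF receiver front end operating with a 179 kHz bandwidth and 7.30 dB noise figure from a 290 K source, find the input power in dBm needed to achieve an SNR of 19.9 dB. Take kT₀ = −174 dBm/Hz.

Sensitivity = −174 + 10 log₁₀(B) + NF + SNR_min
= −174 + 52.53 + 7.30 + 19.9
= −94.27 dBm → −94.3 dBm

−94.3 dBm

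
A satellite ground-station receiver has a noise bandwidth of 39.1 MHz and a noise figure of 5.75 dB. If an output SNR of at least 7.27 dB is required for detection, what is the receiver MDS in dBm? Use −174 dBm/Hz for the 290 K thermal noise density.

−85.1 dBm

Sensitivity = −174 + 10 log₁₀(B) + NF + SNR_min
= −174 + 75.92 + 5.75 + 7.27
= −85.06 dBm → −85.1 dBm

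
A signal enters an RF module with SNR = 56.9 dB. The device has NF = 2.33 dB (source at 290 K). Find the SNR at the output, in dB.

54.57 dB

By definition F = SNR_in/SNR_out, so in dB: SNR_out = SNR_in − NF
SNR_out = 56.9 − 2.33 = 54.57 dB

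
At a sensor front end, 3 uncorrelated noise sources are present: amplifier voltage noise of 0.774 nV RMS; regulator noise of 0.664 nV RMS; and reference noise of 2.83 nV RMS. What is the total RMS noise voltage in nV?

Uncorrelated sources add in power (mean-square): V_tot = √(ΣV_i²)
V_tot = √[(7.74×10⁻¹⁰)² + (6.64×10⁻¹⁰)² + (2.83×10⁻⁹)²] = 3.01×10⁻⁹ V = 3.01 nV

3.01 nV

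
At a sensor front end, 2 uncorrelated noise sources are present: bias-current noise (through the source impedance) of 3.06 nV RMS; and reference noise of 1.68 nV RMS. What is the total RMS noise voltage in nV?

Uncorrelated sources add in power (mean-square): V_tot = √(ΣV_i²)
V_tot = √[(3.06×10⁻⁹)² + (1.68×10⁻⁹)²] = 3.49×10⁻⁹ V = 3.49 nV

3.49 nV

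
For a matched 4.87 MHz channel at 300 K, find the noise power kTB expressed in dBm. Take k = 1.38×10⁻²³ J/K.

−107.0 dBm

P_n = kTB = 1.38×10⁻²³ × 300 × 4.87×10⁶ = 2.02×10⁻¹⁴ W
In dBm: 10 log₁₀(2.02×10⁻¹⁴ / 10⁻³) = −107.0 dBm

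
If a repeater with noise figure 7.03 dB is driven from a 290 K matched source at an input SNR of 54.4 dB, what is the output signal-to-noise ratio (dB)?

47.37 dB

By definition F = SNR_in/SNR_out, so in dB: SNR_out = SNR_in − NF
SNR_out = 54.4 − 7.03 = 47.37 dB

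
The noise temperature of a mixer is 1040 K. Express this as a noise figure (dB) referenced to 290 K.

6.61 dB

F = 1 + T_e/T₀ = 1 + 1040/290 = 4.58621
NF = 10 log₁₀(4.58621) = 6.61 dB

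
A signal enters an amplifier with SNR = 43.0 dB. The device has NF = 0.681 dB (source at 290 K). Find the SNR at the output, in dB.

By definition F = SNR_in/SNR_out, so in dB: SNR_out = SNR_in − NF
SNR_out = 43.0 − 0.681 = 42.319 dB

42.319 dB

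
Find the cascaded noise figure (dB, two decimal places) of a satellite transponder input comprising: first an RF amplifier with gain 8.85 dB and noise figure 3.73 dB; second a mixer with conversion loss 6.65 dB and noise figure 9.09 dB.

5.17 dB

Convert to linear (a loss of L dB is a gain of −L dB): F_i = 10^(NF_i/10), G_i = 10^(G_i,dB/10)
  Stage 1: F_1 = 10^(3.73/10) = 2.360, G_1 = 10^(8.85/10) = 7.674
  Stage 2: F_2 = 10^(9.09/10) = 8.110, G_2 = 10^(−6.65/10) = 0.2163
Friis cascade:
  F = 2.360 + (8.110 − 1)/7.674 = 3.287
NF = 10 log₁₀(3.287) = 5.17 dB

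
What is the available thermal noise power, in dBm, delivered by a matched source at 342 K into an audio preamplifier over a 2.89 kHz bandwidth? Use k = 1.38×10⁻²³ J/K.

P_n = kTB = 1.38×10⁻²³ × 342 × 2.89×10³ = 1.36×10⁻¹⁷ W
In dBm: 10 log₁₀(1.36×10⁻¹⁷ / 10⁻³) = −138.7 dBm

−138.7 dBm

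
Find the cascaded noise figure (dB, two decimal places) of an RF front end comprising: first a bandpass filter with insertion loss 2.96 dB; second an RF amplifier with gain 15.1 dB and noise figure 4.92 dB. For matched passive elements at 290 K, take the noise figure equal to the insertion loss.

Convert to linear (a loss of L dB is a gain of −L dB): F_i = 10^(NF_i/10), G_i = 10^(G_i,dB/10)
  Stage 1: F_1 = 10^(2.96/10) = 1.977, G_1 = 10^(−2.96/10) = 0.5058
  Stage 2: F_2 = 10^(4.92/10) = 3.105, G_2 = 10^(15.1/10) = 32.36
Friis cascade:
  F = 1.977 + (3.105 − 1)/0.5058 = 6.138
NF = 10 log₁₀(6.138) = 7.88 dB

7.88 dB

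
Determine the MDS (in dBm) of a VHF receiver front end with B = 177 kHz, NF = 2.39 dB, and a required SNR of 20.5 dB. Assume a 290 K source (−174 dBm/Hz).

Sensitivity = −174 + 10 log₁₀(B) + NF + SNR_min
= −174 + 52.48 + 2.39 + 20.5
= −98.63 dBm → −98.6 dBm

−98.6 dBm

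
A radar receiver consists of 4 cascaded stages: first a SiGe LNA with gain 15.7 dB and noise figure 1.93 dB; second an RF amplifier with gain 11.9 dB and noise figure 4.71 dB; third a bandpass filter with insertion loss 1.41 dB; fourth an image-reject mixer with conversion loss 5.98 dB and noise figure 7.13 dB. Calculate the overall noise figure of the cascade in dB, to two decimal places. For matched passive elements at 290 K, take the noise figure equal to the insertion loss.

2.10 dB

Convert to linear (a loss of L dB is a gain of −L dB): F_i = 10^(NF_i/10), G_i = 10^(G_i,dB/10)
  Stage 1: F_1 = 10^(1.93/10) = 1.560, G_1 = 10^(15.7/10) = 37.15
  Stage 2: F_2 = 10^(4.71/10) = 2.958, G_2 = 10^(11.9/10) = 15.49
  Stage 3: F_3 = 10^(1.41/10) = 1.384, G_3 = 10^(−1.41/10) = 0.7228
  Stage 4: F_4 = 10^(7.13/10) = 5.164, G_4 = 10^(−5.98/10) = 0.2523
Friis cascade:
  F = 1.560 + (2.958 − 1)/37.15 + (1.384 − 1)/575.4 + (5.164 − 1)/415.9 = 1.623
NF = 10 log₁₀(1.623) = 2.10 dB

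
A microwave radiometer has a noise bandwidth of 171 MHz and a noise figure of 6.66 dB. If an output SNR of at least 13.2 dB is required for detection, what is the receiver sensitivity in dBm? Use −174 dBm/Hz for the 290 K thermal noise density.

−71.8 dBm

Sensitivity = −174 + 10 log₁₀(B) + NF + SNR_min
= −174 + 82.33 + 6.66 + 13.2
= −71.81 dBm → −71.8 dBm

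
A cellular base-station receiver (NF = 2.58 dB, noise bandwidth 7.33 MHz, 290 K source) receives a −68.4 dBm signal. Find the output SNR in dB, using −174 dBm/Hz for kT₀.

Noise floor: N = −174 + 10 log₁₀(B) + NF
10 log₁₀(7.33×10⁶) = 68.65 dB
N = −174 + 68.65 + 2.58 = −102.77 dBm
SNR = P_sig − N = −68.4 − (−102.77) = 34.37 dB → 34.4 dB

34.4 dB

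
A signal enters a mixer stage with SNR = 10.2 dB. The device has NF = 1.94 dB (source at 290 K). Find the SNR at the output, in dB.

By definition F = SNR_in/SNR_out, so in dB: SNR_out = SNR_in − NF
SNR_out = 10.2 − 1.94 = 8.26 dB

8.26 dB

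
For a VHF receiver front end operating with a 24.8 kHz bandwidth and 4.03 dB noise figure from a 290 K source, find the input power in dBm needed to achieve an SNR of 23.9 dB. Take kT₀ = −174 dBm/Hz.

Sensitivity = −174 + 10 log₁₀(B) + NF + SNR_min
= −174 + 43.94 + 4.03 + 23.9
= −102.13 dBm → −102.1 dBm

−102.1 dBm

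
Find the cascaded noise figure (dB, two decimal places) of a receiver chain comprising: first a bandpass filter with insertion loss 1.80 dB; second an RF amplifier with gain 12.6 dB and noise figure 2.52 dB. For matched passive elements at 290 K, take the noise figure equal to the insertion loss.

Convert to linear (a loss of L dB is a gain of −L dB): F_i = 10^(NF_i/10), G_i = 10^(G_i,dB/10)
  Stage 1: F_1 = 10^(1.80/10) = 1.514, G_1 = 10^(−1.80/10) = 0.6607
  Stage 2: F_2 = 10^(2.52/10) = 1.786, G_2 = 10^(12.6/10) = 18.20
Friis cascade:
  F = 1.514 + (1.786 − 1)/0.6607 = 2.704
NF = 10 log₁₀(2.704) = 4.32 dB

4.32 dB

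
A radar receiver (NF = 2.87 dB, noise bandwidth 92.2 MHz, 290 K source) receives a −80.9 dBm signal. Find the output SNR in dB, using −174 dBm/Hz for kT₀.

10.6 dB

Noise floor: N = −174 + 10 log₁₀(B) + NF
10 log₁₀(9.22×10⁷) = 79.65 dB
N = −174 + 79.65 + 2.87 = −91.48 dBm
SNR = P_sig − N = −80.9 − (−91.48) = 10.58 dB → 10.6 dB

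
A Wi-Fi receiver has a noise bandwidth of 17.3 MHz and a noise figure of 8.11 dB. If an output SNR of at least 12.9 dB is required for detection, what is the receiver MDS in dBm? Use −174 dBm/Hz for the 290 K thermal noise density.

−80.6 dBm

Sensitivity = −174 + 10 log₁₀(B) + NF + SNR_min
= −174 + 72.38 + 8.11 + 12.9
= −80.61 dBm → −80.6 dBm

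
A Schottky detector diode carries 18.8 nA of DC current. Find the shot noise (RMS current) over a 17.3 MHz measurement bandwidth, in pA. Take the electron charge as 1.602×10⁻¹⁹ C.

323 pA

I_n = √(2qI·B)
2qI·B = 2 × 1.602×10⁻¹⁹ × 1.88×10⁻⁸ × 1.73×10⁷ = 1.04×10⁻¹⁹ A²
I_n = √(1.04×10⁻¹⁹) = 3.23×10⁻¹⁰ A = 323 pA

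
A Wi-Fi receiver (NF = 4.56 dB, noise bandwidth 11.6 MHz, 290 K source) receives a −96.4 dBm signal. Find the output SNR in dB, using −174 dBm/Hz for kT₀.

Noise floor: N = −174 + 10 log₁₀(B) + NF
10 log₁₀(1.16×10⁷) = 70.64 dB
N = −174 + 70.64 + 4.56 = −98.80 dBm
SNR = P_sig − N = −96.4 − (−98.80) = 2.40 dB → 2.4 dB

2.4 dB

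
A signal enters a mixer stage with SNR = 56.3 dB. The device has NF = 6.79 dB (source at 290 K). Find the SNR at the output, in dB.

49.51 dB

By definition F = SNR_in/SNR_out, so in dB: SNR_out = SNR_in − NF
SNR_out = 56.3 − 6.79 = 49.51 dB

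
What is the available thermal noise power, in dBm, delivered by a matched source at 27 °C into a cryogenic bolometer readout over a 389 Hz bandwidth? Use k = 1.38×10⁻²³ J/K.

T = 27 °C + 273.15 = 300.15 K
P_n = kTB = 1.38×10⁻²³ × 300.15 × 3.89×10² = 1.61×10⁻¹⁸ W
In dBm: 10 log₁₀(1.61×10⁻¹⁸ / 10⁻³) = −147.9 dBm

−147.9 dBm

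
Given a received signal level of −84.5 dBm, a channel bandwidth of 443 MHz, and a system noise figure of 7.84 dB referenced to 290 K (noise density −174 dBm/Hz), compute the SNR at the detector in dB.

−4.8 dB

Noise floor: N = −174 + 10 log₁₀(B) + NF
10 log₁₀(4.43×10⁸) = 86.46 dB
N = −174 + 86.46 + 7.84 = −79.70 dBm
SNR = P_sig − N = −84.5 − (−79.70) = −4.80 dB → −4.8 dB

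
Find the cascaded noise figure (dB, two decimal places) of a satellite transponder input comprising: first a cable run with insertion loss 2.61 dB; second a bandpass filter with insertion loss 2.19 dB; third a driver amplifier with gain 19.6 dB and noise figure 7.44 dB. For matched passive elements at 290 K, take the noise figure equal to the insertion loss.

12.24 dB

Convert to linear (a loss of L dB is a gain of −L dB): F_i = 10^(NF_i/10), G_i = 10^(G_i,dB/10)
  Stage 1: F_1 = 10^(2.61/10) = 1.824, G_1 = 10^(−2.61/10) = 0.5483
  Stage 2: F_2 = 10^(2.19/10) = 1.656, G_2 = 10^(−2.19/10) = 0.6039
  Stage 3: F_3 = 10^(7.44/10) = 5.546, G_3 = 10^(19.6/10) = 91.20
Friis cascade:
  F = 1.824 + (1.656 − 1)/0.5483 + (5.546 − 1)/0.3311 = 16.75
NF = 10 log₁₀(16.75) = 12.24 dB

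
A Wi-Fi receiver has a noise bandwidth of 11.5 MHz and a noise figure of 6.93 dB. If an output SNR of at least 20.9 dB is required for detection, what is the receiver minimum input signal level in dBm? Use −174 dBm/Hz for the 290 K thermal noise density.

Sensitivity = −174 + 10 log₁₀(B) + NF + SNR_min
= −174 + 70.61 + 6.93 + 20.9
= −75.56 dBm → −75.6 dBm

−75.6 dBm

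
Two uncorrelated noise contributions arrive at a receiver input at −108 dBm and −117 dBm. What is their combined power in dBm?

Convert to linear, add, convert back:
P₁ = 1.58×10⁻¹⁴ W, P₂ = 2.00×10⁻¹⁵ W
P_tot = 1.78×10⁻¹⁴ W → 10 log₁₀(P_tot / 10⁻³) = −107.5 dBm

−107.5 dBm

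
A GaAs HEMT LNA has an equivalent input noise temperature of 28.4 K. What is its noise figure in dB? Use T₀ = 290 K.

0.406 dB

F = 1 + T_e/T₀ = 1 + 28.4/290 = 1.09793
NF = 10 log₁₀(1.09793) = 0.406 dB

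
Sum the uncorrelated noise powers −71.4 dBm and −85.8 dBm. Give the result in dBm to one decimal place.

−71.2 dBm

Convert to linear, add, convert back:
P₁ = 7.24×10⁻¹¹ W, P₂ = 2.63×10⁻¹² W
P_tot = 7.51×10⁻¹¹ W → 10 log₁₀(P_tot / 10⁻³) = −71.2 dBm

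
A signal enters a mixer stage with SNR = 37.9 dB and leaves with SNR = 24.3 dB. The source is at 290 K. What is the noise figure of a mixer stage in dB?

NF (dB) = SNR_in(dB) − SNR_out(dB) when the source is at T₀
NF = 37.9 − 24.3 = 13.6 dB

13.6 dB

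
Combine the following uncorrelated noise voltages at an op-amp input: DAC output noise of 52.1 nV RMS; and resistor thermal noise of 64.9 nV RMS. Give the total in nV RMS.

83.2 nV

Uncorrelated sources add in power (mean-square): V_tot = √(ΣV_i²)
V_tot = √[(5.21×10⁻⁸)² + (6.49×10⁻⁸)²] = 8.32×10⁻⁸ V = 83.2 nV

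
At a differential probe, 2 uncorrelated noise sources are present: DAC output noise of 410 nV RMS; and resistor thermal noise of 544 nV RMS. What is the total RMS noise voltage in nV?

Uncorrelated sources add in power (mean-square): V_tot = √(ΣV_i²)
V_tot = √[(4.10×10⁻⁷)² + (5.44×10⁻⁷)²] = 6.81×10⁻⁷ V = 681 nV

681 nV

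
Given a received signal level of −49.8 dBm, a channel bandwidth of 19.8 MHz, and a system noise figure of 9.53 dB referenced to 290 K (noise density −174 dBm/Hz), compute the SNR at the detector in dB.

Noise floor: N = −174 + 10 log₁₀(B) + NF
10 log₁₀(1.98×10⁷) = 72.97 dB
N = −174 + 72.97 + 9.53 = −91.50 dBm
SNR = P_sig − N = −49.8 − (−91.50) = 41.70 dB → 41.7 dB

41.7 dB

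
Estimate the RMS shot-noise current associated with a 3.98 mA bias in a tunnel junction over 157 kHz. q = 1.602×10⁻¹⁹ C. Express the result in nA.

I_n = √(2qI·B)
2qI·B = 2 × 1.602×10⁻¹⁹ × 3.98×10⁻³ × 1.57×10⁵ = 2.00×10⁻¹⁶ A²
I_n = √(2.00×10⁻¹⁶) = 1.41×10⁻⁸ A = 14.1 nA

14.1 nA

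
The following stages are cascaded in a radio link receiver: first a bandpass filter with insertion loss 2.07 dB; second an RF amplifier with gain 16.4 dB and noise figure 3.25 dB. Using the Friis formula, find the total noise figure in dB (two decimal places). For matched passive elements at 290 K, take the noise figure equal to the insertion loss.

5.32 dB

Convert to linear (a loss of L dB is a gain of −L dB): F_i = 10^(NF_i/10), G_i = 10^(G_i,dB/10)
  Stage 1: F_1 = 10^(2.07/10) = 1.611, G_1 = 10^(−2.07/10) = 0.6209
  Stage 2: F_2 = 10^(3.25/10) = 2.113, G_2 = 10^(16.4/10) = 43.65
Friis cascade:
  F = 1.611 + (2.113 − 1)/0.6209 = 3.404
NF = 10 log₁₀(3.404) = 5.32 dB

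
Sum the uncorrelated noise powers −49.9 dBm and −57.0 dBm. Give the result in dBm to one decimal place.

Convert to linear, add, convert back:
P₁ = 1.02×10⁻⁸ W, P₂ = 2.00×10⁻⁹ W
P_tot = 1.22×10⁻⁸ W → 10 log₁₀(P_tot / 10⁻³) = −49.1 dBm

−49.1 dBm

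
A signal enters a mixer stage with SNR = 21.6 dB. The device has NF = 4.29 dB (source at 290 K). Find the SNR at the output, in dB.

By definition F = SNR_in/SNR_out, so in dB: SNR_out = SNR_in − NF
SNR_out = 21.6 − 4.29 = 17.31 dB

17.31 dB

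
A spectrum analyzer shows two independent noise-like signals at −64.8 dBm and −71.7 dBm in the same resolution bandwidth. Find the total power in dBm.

−64.0 dBm

Convert to linear, add, convert back:
P₁ = 3.31×10⁻¹⁰ W, P₂ = 6.76×10⁻¹¹ W
P_tot = 3.99×10⁻¹⁰ W → 10 log₁₀(P_tot / 10⁻³) = −64.0 dBm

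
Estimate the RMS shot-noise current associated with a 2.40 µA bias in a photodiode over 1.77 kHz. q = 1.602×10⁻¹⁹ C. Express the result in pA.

36.9 pA

I_n = √(2qI·B)
2qI·B = 2 × 1.602×10⁻¹⁹ × 2.40×10⁻⁶ × 1.77×10³ = 1.36×10⁻²¹ A²
I_n = √(1.36×10⁻²¹) = 3.69×10⁻¹¹ A = 36.9 pA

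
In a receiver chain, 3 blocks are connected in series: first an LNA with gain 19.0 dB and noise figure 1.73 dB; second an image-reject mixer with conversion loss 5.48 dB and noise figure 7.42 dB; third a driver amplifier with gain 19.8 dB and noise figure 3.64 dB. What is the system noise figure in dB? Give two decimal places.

2.05 dB

Convert to linear (a loss of L dB is a gain of −L dB): F_i = 10^(NF_i/10), G_i = 10^(G_i,dB/10)
  Stage 1: F_1 = 10^(1.73/10) = 1.489, G_1 = 10^(19.0/10) = 79.43
  Stage 2: F_2 = 10^(7.42/10) = 5.521, G_2 = 10^(−5.48/10) = 0.2831
  Stage 3: F_3 = 10^(3.64/10) = 2.312, G_3 = 10^(19.8/10) = 95.50
Friis cascade:
  F = 1.489 + (5.521 − 1)/79.43 + (2.312 − 1)/22.49 = 1.605
NF = 10 log₁₀(1.605) = 2.05 dB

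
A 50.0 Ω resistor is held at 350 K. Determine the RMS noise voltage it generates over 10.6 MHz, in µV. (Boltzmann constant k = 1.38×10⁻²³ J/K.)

3.20 µV

V_n = √(4kTRB)
4kTRB = 4 × 1.38×10⁻²³ × 350 × 5.00×10¹ × 1.06×10⁷ = 1.02×10⁻¹¹ V²
V_n = √(1.02×10⁻¹¹) = 3.20×10⁻⁶ V = 3.20 µV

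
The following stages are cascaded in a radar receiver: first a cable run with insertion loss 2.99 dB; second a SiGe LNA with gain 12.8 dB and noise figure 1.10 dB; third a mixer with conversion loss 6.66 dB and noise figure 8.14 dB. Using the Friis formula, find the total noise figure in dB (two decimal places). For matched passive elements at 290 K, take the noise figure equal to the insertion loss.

4.97 dB

Convert to linear (a loss of L dB is a gain of −L dB): F_i = 10^(NF_i/10), G_i = 10^(G_i,dB/10)
  Stage 1: F_1 = 10^(2.99/10) = 1.991, G_1 = 10^(−2.99/10) = 0.5023
  Stage 2: F_2 = 10^(1.10/10) = 1.288, G_2 = 10^(12.8/10) = 19.05
  Stage 3: F_3 = 10^(8.14/10) = 6.516, G_3 = 10^(−6.66/10) = 0.2158
Friis cascade:
  F = 1.991 + (1.288 − 1)/0.5023 + (6.516 − 1)/9.572 = 3.141
NF = 10 log₁₀(3.141) = 4.97 dB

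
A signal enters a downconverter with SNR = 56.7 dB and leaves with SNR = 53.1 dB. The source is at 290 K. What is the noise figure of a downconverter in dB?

NF (dB) = SNR_in(dB) − SNR_out(dB) when the source is at T₀
NF = 56.7 − 53.1 = 3.6 dB

3.6 dB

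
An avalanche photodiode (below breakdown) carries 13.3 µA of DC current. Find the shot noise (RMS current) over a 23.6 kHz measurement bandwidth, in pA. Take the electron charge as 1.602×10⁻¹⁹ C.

I_n = √(2qI·B)
2qI·B = 2 × 1.602×10⁻¹⁹ × 1.33×10⁻⁵ × 2.36×10⁴ = 1.01×10⁻¹⁹ A²
I_n = √(1.01×10⁻¹⁹) = 3.17×10⁻¹⁰ A = 317 pA

317 pA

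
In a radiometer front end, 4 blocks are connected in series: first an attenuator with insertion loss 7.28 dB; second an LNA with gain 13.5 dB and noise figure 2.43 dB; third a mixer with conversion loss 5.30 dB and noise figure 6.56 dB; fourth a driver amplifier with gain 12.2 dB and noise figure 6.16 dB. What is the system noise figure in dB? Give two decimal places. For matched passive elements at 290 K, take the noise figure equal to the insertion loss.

Convert to linear (a loss of L dB is a gain of −L dB): F_i = 10^(NF_i/10), G_i = 10^(G_i,dB/10)
  Stage 1: F_1 = 10^(7.28/10) = 5.346, G_1 = 10^(−7.28/10) = 0.1871
  Stage 2: F_2 = 10^(2.43/10) = 1.750, G_2 = 10^(13.5/10) = 22.39
  Stage 3: F_3 = 10^(6.56/10) = 4.529, G_3 = 10^(−5.30/10) = 0.2951
  Stage 4: F_4 = 10^(6.16/10) = 4.130, G_4 = 10^(12.2/10) = 16.60
Friis cascade:
  F = 5.346 + (1.750 − 1)/0.1871 + (4.529 − 1)/4.188 + (4.130 − 1)/1.236 = 12.73
NF = 10 log₁₀(12.73) = 11.05 dB

11.05 dB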